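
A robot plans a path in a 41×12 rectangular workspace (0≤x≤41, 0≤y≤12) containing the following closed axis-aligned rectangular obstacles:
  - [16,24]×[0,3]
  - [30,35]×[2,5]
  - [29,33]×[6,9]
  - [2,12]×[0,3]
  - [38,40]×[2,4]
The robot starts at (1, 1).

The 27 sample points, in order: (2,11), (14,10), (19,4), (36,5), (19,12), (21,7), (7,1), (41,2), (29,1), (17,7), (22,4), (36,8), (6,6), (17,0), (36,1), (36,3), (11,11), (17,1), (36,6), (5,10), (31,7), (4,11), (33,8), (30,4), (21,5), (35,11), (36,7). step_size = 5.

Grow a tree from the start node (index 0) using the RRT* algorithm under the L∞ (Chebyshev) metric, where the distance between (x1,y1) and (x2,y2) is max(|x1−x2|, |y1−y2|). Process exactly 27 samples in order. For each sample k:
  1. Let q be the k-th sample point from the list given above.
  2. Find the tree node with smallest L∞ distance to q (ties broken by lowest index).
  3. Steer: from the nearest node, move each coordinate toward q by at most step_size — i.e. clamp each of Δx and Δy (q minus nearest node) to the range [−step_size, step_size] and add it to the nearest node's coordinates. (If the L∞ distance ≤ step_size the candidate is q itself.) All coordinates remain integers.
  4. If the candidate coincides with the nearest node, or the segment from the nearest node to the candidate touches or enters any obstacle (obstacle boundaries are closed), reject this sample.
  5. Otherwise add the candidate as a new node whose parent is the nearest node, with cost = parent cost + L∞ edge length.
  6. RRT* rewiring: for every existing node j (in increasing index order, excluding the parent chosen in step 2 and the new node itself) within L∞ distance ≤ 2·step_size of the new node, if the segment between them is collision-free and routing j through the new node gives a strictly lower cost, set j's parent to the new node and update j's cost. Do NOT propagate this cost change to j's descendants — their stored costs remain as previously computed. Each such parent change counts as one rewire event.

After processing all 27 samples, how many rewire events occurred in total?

Rewire events: 1

1. q=(2,11) nearest=0 d=10 new=(2,6) → add node 1 parent=0 cost=5
2. q=(14,10) nearest=1 d=12 new=(7,10) → add node 2 parent=1 cost=10
3. q=(19,4) nearest=2 d=12 new=(12,5) → add node 3 parent=2 cost=15
4. q=(36,5) nearest=3 d=24 new=(17,5) → add node 4 parent=3 cost=20
5. q=(19,12) nearest=3 d=7 new=(17,10) → add node 5 parent=3 cost=20
6. q=(21,7) nearest=4 d=4 new=(21,7) → add node 6 parent=4 cost=24
7. q=(7,1) nearest=1 d=5 new=(7,1) → blocked by [2,12]×[0,3], reject
8. q=(41,2) nearest=6 d=20 new=(26,2) → add node 7 parent=6 cost=29
9. q=(29,1) nearest=7 d=3 new=(29,1) → add node 8 parent=7 cost=32
10. q=(17,7) nearest=4 d=2 new=(17,7) → add node 9 parent=4 cost=22
11. q=(22,4) nearest=6 d=3 new=(22,4) → add node 10 parent=6 cost=27
12. q=(36,8) nearest=8 d=7 new=(34,6) → blocked by [30,35]×[2,5], reject
13. q=(6,6) nearest=1 d=4 new=(6,6) → add node 11 parent=1 cost=9
14. q=(17,0) nearest=3 d=5 new=(17,0) → blocked by [16,24]×[0,3], reject
15. q=(36,1) nearest=8 d=7 new=(34,1) → add node 12 parent=8 cost=37
16. q=(36,3) nearest=12 d=2 new=(36,3) → blocked by [30,35]×[2,5], reject
17. q=(11,11) nearest=2 d=4 new=(11,11) → add node 13 parent=2 cost=14; rewire 9→13 (20<22)
18. q=(17,1) nearest=4 d=4 new=(17,1) → blocked by [16,24]×[0,3], reject
19. q=(36,6) nearest=12 d=5 new=(36,6) → blocked by [30,35]×[2,5], reject
20. q=(5,10) nearest=2 d=2 new=(5,10) → add node 14 parent=2 cost=12
21. q=(31,7) nearest=7 d=5 new=(31,7) → blocked by [29,33]×[6,9], reject
22. q=(4,11) nearest=14 d=1 new=(4,11) → add node 15 parent=14 cost=13
23. q=(33,8) nearest=7 d=7 new=(31,7) → blocked by [29,33]×[6,9], reject
24. q=(30,4) nearest=8 d=3 new=(30,4) → blocked by [30,35]×[2,5], reject
25. q=(21,5) nearest=10 d=1 new=(21,5) → add node 16 parent=10 cost=28
26. q=(35,11) nearest=7 d=9 new=(31,7) → blocked by [29,33]×[6,9], reject
27. q=(36,7) nearest=12 d=6 new=(36,6) → blocked by [30,35]×[2,5], reject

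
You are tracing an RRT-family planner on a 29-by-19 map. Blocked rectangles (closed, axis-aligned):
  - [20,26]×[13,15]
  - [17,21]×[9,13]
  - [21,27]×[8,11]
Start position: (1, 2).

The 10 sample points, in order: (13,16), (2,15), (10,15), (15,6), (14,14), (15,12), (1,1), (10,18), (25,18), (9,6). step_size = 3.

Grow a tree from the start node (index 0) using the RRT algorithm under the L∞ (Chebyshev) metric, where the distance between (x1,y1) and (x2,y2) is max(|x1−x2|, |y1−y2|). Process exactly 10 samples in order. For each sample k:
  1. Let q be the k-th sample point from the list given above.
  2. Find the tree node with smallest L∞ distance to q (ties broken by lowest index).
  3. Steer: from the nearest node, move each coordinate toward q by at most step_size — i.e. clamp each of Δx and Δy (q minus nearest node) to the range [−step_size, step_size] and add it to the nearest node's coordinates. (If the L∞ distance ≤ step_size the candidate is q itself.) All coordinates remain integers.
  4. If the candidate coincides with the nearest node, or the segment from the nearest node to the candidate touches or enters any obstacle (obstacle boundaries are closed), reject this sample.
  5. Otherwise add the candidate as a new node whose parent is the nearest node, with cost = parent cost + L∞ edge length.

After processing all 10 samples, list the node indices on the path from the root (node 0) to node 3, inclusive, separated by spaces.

1. q=(13,16) nearest=0 d=14 new=(4,5) → add node 1 parent=0 cost=3
2. q=(2,15) nearest=1 d=10 new=(2,8) → add node 2 parent=1 cost=6
3. q=(10,15) nearest=2 d=8 new=(5,11) → add node 3 parent=2 cost=9
4. q=(15,6) nearest=3 d=10 new=(8,8) → add node 4 parent=3 cost=12
5. q=(14,14) nearest=4 d=6 new=(11,11) → add node 5 parent=4 cost=15
6. q=(15,12) nearest=5 d=4 new=(14,12) → add node 6 parent=5 cost=18
7. q=(1,1) nearest=0 d=1 new=(1,1) → add node 7 parent=0 cost=1
8. q=(10,18) nearest=6 d=6 new=(11,15) → add node 8 parent=6 cost=21
9. q=(25,18) nearest=6 d=11 new=(17,15) → add node 9 parent=6 cost=21
10. q=(9,6) nearest=4 d=2 new=(9,6) → add node 10 parent=4 cost=14

Path: 0 1 2 3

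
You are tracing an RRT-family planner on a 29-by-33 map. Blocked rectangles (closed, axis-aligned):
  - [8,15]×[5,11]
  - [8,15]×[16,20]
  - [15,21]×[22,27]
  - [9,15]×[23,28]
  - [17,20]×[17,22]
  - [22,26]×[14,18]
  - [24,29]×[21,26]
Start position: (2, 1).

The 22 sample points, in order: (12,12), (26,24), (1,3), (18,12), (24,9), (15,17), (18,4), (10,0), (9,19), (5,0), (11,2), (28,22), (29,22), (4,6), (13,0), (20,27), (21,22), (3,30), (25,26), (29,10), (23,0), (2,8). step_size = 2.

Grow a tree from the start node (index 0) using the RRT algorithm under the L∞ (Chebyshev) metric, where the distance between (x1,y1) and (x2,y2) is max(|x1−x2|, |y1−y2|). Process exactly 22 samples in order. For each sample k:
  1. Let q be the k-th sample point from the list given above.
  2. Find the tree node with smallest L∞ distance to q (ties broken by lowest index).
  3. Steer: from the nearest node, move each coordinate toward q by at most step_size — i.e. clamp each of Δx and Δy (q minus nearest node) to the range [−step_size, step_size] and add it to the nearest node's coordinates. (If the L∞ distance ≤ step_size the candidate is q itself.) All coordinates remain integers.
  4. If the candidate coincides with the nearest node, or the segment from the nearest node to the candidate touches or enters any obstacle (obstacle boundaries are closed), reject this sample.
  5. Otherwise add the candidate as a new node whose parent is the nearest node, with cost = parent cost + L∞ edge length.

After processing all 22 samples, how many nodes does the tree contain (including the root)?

Node count: 16

1. q=(12,12) nearest=0 d=11 new=(4,3) → add node 1 parent=0 cost=2
2. q=(26,24) nearest=1 d=22 new=(6,5) → add node 2 parent=1 cost=4
3. q=(1,3) nearest=0 d=2 new=(1,3) → add node 3 parent=0 cost=2
4. q=(18,12) nearest=2 d=12 new=(8,7) → blocked by [8,15]×[5,11], reject
5. q=(24,9) nearest=2 d=18 new=(8,7) → blocked by [8,15]×[5,11], reject
6. q=(15,17) nearest=2 d=12 new=(8,7) → blocked by [8,15]×[5,11], reject
7. q=(18,4) nearest=2 d=12 new=(8,4) → add node 4 parent=2 cost=6
8. q=(10,0) nearest=4 d=4 new=(10,2) → add node 5 parent=4 cost=8
9. q=(9,19) nearest=2 d=14 new=(8,7) → blocked by [8,15]×[5,11], reject
10. q=(5,0) nearest=0 d=3 new=(4,0) → add node 6 parent=0 cost=2
11. q=(11,2) nearest=5 d=1 new=(11,2) → add node 7 parent=5 cost=9
12. q=(28,22) nearest=4 d=20 new=(10,6) → blocked by [8,15]×[5,11], reject
13. q=(29,22) nearest=5 d=20 new=(12,4) → add node 8 parent=5 cost=10
14. q=(4,6) nearest=2 d=2 new=(4,6) → add node 9 parent=2 cost=6
15. q=(13,0) nearest=7 d=2 new=(13,0) → add node 10 parent=7 cost=11
16. q=(20,27) nearest=9 d=21 new=(6,8) → add node 11 parent=9 cost=8
17. q=(21,22) nearest=11 d=15 new=(8,10) → blocked by [8,15]×[5,11], reject
18. q=(3,30) nearest=11 d=22 new=(4,10) → add node 12 parent=11 cost=10
19. q=(25,26) nearest=11 d=19 new=(8,10) → blocked by [8,15]×[5,11], reject
20. q=(29,10) nearest=10 d=16 new=(15,2) → add node 13 parent=10 cost=13
21. q=(23,0) nearest=13 d=8 new=(17,0) → add node 14 parent=13 cost=15
22. q=(2,8) nearest=9 d=2 new=(2,8) → add node 15 parent=9 cost=8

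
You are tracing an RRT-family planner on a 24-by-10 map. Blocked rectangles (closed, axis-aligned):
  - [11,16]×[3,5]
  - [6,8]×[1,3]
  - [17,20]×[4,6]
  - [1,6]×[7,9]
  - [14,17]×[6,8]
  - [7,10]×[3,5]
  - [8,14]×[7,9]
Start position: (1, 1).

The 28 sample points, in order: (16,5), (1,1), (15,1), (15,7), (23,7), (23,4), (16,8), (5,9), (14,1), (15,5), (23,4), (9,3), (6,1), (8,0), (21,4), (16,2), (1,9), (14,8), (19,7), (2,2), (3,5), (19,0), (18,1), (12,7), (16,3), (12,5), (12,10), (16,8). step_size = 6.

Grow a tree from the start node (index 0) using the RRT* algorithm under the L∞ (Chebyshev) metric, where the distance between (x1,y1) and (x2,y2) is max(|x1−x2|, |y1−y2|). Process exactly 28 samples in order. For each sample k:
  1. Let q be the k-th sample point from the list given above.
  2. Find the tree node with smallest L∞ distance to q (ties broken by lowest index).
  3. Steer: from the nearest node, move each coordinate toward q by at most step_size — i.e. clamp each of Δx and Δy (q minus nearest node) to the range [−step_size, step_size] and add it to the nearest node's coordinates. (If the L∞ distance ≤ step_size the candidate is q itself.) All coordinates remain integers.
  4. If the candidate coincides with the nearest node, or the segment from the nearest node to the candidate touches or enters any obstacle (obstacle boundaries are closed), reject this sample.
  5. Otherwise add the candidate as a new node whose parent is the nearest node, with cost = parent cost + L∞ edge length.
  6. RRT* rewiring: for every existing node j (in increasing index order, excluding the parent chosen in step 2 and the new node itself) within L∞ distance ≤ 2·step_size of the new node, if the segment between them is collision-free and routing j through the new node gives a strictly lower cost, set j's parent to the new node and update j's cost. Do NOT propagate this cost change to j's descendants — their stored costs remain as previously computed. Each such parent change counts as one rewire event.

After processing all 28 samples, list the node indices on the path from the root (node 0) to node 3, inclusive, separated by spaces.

Path: 0 3

1. q=(16,5) nearest=0 d=15 new=(7,5) → blocked by [7,10]×[3,5], reject
2. q=(1,1) nearest=0 d=0 → coincident, reject
3. q=(15,1) nearest=0 d=14 new=(7,1) → blocked by [6,8]×[1,3], reject
4. q=(15,7) nearest=0 d=14 new=(7,7) → add node 1 parent=0 cost=6
5. q=(23,7) nearest=1 d=16 new=(13,7) → blocked by [8,14]×[7,9], reject
6. q=(23,4) nearest=1 d=16 new=(13,4) → blocked by [11,16]×[3,5], reject
7. q=(16,8) nearest=1 d=9 new=(13,8) → blocked by [8,14]×[7,9], reject
8. q=(5,9) nearest=1 d=2 new=(5,9) → blocked by [1,6]×[7,9], reject
9. q=(14,1) nearest=1 d=7 new=(13,1) → blocked by [11,16]×[3,5], reject
10. q=(15,5) nearest=1 d=8 new=(13,5) → blocked by [11,16]×[3,5], reject
11. q=(23,4) nearest=1 d=16 new=(13,4) → blocked by [11,16]×[3,5], reject
12. q=(9,3) nearest=1 d=4 new=(9,3) → blocked by [7,10]×[3,5], reject
13. q=(6,1) nearest=0 d=5 new=(6,1) → blocked by [6,8]×[1,3], reject
14. q=(8,0) nearest=0 d=7 new=(7,0) → add node 2 parent=0 cost=6
15. q=(21,4) nearest=1 d=14 new=(13,4) → blocked by [11,16]×[3,5], reject
16. q=(16,2) nearest=1 d=9 new=(13,2) → blocked by [11,16]×[3,5], reject
17. q=(1,9) nearest=1 d=6 new=(1,9) → blocked by [1,6]×[7,9], reject
18. q=(14,8) nearest=1 d=7 new=(13,8) → blocked by [8,14]×[7,9], reject
19. q=(19,7) nearest=1 d=12 new=(13,7) → blocked by [8,14]×[7,9], reject
20. q=(2,2) nearest=0 d=1 new=(2,2) → add node 3 parent=0 cost=1
21. q=(3,5) nearest=3 d=3 new=(3,5) → add node 4 parent=3 cost=4
22. q=(19,0) nearest=1 d=12 new=(13,1) → blocked by [11,16]×[3,5], reject
23. q=(18,1) nearest=1 d=11 new=(13,1) → blocked by [11,16]×[3,5], reject
24. q=(12,7) nearest=1 d=5 new=(12,7) → blocked by [8,14]×[7,9], reject
25. q=(16,3) nearest=1 d=9 new=(13,3) → blocked by [11,16]×[3,5], reject
26. q=(12,5) nearest=1 d=5 new=(12,5) → blocked by [11,16]×[3,5], reject
27. q=(12,10) nearest=1 d=5 new=(12,10) → blocked by [8,14]×[7,9], reject
28. q=(16,8) nearest=1 d=9 new=(13,8) → blocked by [8,14]×[7,9], reject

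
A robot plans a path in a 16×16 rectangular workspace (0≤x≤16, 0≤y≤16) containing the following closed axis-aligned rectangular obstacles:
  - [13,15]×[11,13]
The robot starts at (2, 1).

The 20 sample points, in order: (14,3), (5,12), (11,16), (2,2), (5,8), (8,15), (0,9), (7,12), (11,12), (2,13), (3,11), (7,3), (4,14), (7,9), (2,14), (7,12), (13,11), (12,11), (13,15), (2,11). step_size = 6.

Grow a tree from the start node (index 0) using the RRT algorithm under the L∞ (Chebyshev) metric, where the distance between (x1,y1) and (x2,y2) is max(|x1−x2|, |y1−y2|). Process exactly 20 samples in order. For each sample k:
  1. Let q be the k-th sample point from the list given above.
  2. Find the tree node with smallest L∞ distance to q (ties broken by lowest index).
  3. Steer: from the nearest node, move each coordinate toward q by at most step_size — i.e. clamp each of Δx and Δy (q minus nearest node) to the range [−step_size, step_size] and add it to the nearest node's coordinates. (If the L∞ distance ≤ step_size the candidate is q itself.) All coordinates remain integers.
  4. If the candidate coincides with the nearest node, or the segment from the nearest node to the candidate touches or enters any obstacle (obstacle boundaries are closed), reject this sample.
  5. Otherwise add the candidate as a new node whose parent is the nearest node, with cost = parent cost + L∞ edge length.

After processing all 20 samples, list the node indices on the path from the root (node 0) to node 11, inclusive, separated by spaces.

1. q=(14,3) nearest=0 d=12 new=(8,3) → add node 1 parent=0 cost=6
2. q=(5,12) nearest=1 d=9 new=(5,9) → add node 2 parent=1 cost=12
3. q=(11,16) nearest=2 d=7 new=(11,15) → add node 3 parent=2 cost=18
4. q=(2,2) nearest=0 d=1 new=(2,2) → add node 4 parent=0 cost=1
5. q=(5,8) nearest=2 d=1 new=(5,8) → add node 5 parent=2 cost=13
6. q=(8,15) nearest=3 d=3 new=(8,15) → add node 6 parent=3 cost=21
7. q=(0,9) nearest=2 d=5 new=(0,9) → add node 7 parent=2 cost=17
8. q=(7,12) nearest=2 d=3 new=(7,12) → add node 8 parent=2 cost=15
9. q=(11,12) nearest=3 d=3 new=(11,12) → add node 9 parent=3 cost=21
10. q=(2,13) nearest=2 d=4 new=(2,13) → add node 10 parent=2 cost=16
11. q=(3,11) nearest=2 d=2 new=(3,11) → add node 11 parent=2 cost=14
12. q=(7,3) nearest=1 d=1 new=(7,3) → add node 12 parent=1 cost=7
13. q=(4,14) nearest=10 d=2 new=(4,14) → add node 13 parent=10 cost=18
14. q=(7,9) nearest=2 d=2 new=(7,9) → add node 14 parent=2 cost=14
15. q=(2,14) nearest=10 d=1 new=(2,14) → add node 15 parent=10 cost=17
16. q=(7,12) nearest=8 d=0 → coincident, reject
17. q=(13,11) nearest=9 d=2 new=(13,11) → blocked by [13,15]×[11,13], reject
18. q=(12,11) nearest=9 d=1 new=(12,11) → add node 16 parent=9 cost=22
19. q=(13,15) nearest=3 d=2 new=(13,15) → add node 17 parent=3 cost=20
20. q=(2,11) nearest=11 d=1 new=(2,11) → add node 18 parent=11 cost=15

Path: 0 1 2 11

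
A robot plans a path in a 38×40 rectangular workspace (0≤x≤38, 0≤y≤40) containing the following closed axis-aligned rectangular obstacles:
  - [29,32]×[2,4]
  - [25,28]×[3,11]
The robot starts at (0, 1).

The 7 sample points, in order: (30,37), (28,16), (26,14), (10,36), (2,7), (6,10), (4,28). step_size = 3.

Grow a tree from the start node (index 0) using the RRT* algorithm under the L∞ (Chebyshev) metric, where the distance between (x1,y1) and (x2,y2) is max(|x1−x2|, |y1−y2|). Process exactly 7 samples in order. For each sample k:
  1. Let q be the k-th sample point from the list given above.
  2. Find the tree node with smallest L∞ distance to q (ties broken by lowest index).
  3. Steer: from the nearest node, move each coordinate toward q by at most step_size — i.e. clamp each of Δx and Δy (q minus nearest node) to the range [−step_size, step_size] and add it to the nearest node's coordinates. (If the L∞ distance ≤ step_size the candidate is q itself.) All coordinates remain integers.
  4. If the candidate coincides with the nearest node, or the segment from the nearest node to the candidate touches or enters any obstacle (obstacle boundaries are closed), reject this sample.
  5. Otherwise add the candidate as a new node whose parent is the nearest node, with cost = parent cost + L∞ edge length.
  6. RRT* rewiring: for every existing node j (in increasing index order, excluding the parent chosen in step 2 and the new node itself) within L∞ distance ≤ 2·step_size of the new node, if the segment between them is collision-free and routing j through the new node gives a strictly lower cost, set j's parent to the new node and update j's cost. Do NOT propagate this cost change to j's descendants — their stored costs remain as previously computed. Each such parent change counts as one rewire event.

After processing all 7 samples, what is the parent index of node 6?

Parent of node 6: 2

1. q=(30,37) nearest=0 d=36 new=(3,4) → add node 1 parent=0 cost=3
2. q=(28,16) nearest=1 d=25 new=(6,7) → add node 2 parent=1 cost=6
3. q=(26,14) nearest=2 d=20 new=(9,10) → add node 3 parent=2 cost=9
4. q=(10,36) nearest=3 d=26 new=(10,13) → add node 4 parent=3 cost=12
5. q=(2,7) nearest=1 d=3 new=(2,7) → add node 5 parent=1 cost=6
6. q=(6,10) nearest=2 d=3 new=(6,10) → add node 6 parent=2 cost=9
7. q=(4,28) nearest=4 d=15 new=(7,16) → add node 7 parent=4 cost=15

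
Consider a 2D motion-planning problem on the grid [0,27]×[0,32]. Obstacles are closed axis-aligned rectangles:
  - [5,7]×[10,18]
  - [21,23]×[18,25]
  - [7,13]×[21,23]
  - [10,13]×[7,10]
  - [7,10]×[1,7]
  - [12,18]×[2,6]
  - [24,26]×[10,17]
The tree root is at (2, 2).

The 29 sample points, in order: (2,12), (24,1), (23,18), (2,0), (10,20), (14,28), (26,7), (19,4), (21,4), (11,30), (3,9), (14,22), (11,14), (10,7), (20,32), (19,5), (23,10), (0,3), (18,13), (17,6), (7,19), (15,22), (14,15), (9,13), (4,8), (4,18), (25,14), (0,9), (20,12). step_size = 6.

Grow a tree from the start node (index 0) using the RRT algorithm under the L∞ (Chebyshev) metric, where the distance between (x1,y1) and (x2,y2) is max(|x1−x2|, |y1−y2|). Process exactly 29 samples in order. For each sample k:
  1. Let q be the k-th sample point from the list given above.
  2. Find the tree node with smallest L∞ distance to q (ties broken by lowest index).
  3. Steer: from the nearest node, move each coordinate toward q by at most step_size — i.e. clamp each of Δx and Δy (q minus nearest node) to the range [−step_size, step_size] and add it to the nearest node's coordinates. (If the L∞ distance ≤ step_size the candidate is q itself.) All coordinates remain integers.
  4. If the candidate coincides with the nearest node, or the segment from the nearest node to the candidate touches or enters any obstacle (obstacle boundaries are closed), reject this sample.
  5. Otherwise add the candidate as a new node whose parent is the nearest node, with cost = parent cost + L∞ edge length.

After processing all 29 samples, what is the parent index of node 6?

Parent of node 6: 4

1. q=(2,12) nearest=0 d=10 new=(2,8) → add node 1 parent=0 cost=6
2. q=(24,1) nearest=0 d=22 new=(8,1) → blocked by [7,10]×[1,7], reject
3. q=(23,18) nearest=0 d=21 new=(8,8) → blocked by [7,10]×[1,7], reject
4. q=(2,0) nearest=0 d=2 new=(2,0) → add node 2 parent=0 cost=2
5. q=(10,20) nearest=1 d=12 new=(8,14) → blocked by [5,7]×[10,18], reject
6. q=(14,28) nearest=1 d=20 new=(8,14) → blocked by [5,7]×[10,18], reject
7. q=(26,7) nearest=0 d=24 new=(8,7) → blocked by [7,10]×[1,7], reject
8. q=(19,4) nearest=0 d=17 new=(8,4) → blocked by [7,10]×[1,7], reject
9. q=(21,4) nearest=0 d=19 new=(8,4) → blocked by [7,10]×[1,7], reject
10. q=(11,30) nearest=1 d=22 new=(8,14) → blocked by [5,7]×[10,18], reject
11. q=(3,9) nearest=1 d=1 new=(3,9) → add node 3 parent=1 cost=7
12. q=(14,22) nearest=3 d=13 new=(9,15) → blocked by [5,7]×[10,18], reject
13. q=(11,14) nearest=3 d=8 new=(9,14) → blocked by [5,7]×[10,18], reject
14. q=(10,7) nearest=3 d=7 new=(9,7) → blocked by [7,10]×[1,7], reject
15. q=(20,32) nearest=3 d=23 new=(9,15) → blocked by [5,7]×[10,18], reject
16. q=(19,5) nearest=3 d=16 new=(9,5) → blocked by [7,10]×[1,7], reject
17. q=(23,10) nearest=3 d=20 new=(9,10) → add node 4 parent=3 cost=13
18. q=(0,3) nearest=0 d=2 new=(0,3) → add node 5 parent=0 cost=2
19. q=(18,13) nearest=4 d=9 new=(15,13) → add node 6 parent=4 cost=19
20. q=(17,6) nearest=6 d=7 new=(17,7) → add node 7 parent=6 cost=25
21. q=(7,19) nearest=6 d=8 new=(9,19) → add node 8 parent=6 cost=25
22. q=(15,22) nearest=8 d=6 new=(15,22) → blocked by [7,13]×[21,23], reject
23. q=(14,15) nearest=6 d=2 new=(14,15) → add node 9 parent=6 cost=21
24. q=(9,13) nearest=4 d=3 new=(9,13) → add node 10 parent=4 cost=16
25. q=(4,8) nearest=3 d=1 new=(4,8) → add node 11 parent=3 cost=8
26. q=(4,18) nearest=8 d=5 new=(4,18) → add node 12 parent=8 cost=30
27. q=(25,14) nearest=7 d=8 new=(23,13) → add node 13 parent=7 cost=31
28. q=(0,9) nearest=1 d=2 new=(0,9) → add node 14 parent=1 cost=8
29. q=(20,12) nearest=13 d=3 new=(20,12) → add node 15 parent=13 cost=34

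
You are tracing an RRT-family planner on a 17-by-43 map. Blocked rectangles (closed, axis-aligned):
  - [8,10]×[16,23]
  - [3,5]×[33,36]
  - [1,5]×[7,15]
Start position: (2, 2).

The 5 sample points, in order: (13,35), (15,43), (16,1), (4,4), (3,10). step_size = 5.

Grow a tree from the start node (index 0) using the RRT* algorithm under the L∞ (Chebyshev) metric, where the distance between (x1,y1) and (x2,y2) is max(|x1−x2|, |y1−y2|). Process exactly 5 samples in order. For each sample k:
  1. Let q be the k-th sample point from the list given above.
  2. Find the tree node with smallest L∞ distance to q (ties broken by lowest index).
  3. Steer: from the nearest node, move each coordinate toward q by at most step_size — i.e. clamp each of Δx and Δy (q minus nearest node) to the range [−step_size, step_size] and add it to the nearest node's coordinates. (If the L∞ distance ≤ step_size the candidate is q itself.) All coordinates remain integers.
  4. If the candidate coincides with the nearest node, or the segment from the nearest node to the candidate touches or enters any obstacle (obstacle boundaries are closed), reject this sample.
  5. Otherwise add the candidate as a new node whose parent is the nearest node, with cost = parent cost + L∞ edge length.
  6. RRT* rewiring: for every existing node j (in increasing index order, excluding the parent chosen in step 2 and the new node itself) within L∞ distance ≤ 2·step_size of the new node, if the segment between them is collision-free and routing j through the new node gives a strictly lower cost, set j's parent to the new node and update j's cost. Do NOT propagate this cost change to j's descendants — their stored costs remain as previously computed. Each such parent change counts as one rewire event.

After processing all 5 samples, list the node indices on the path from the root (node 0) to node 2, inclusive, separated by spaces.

1. q=(13,35) nearest=0 d=33 new=(7,7) → add node 1 parent=0 cost=5
2. q=(15,43) nearest=1 d=36 new=(12,12) → add node 2 parent=1 cost=10
3. q=(16,1) nearest=1 d=9 new=(12,2) → add node 3 parent=1 cost=10
4. q=(4,4) nearest=0 d=2 new=(4,4) → add node 4 parent=0 cost=2
5. q=(3,10) nearest=1 d=4 new=(3,10) → blocked by [1,5]×[7,15], reject

Path: 0 1 2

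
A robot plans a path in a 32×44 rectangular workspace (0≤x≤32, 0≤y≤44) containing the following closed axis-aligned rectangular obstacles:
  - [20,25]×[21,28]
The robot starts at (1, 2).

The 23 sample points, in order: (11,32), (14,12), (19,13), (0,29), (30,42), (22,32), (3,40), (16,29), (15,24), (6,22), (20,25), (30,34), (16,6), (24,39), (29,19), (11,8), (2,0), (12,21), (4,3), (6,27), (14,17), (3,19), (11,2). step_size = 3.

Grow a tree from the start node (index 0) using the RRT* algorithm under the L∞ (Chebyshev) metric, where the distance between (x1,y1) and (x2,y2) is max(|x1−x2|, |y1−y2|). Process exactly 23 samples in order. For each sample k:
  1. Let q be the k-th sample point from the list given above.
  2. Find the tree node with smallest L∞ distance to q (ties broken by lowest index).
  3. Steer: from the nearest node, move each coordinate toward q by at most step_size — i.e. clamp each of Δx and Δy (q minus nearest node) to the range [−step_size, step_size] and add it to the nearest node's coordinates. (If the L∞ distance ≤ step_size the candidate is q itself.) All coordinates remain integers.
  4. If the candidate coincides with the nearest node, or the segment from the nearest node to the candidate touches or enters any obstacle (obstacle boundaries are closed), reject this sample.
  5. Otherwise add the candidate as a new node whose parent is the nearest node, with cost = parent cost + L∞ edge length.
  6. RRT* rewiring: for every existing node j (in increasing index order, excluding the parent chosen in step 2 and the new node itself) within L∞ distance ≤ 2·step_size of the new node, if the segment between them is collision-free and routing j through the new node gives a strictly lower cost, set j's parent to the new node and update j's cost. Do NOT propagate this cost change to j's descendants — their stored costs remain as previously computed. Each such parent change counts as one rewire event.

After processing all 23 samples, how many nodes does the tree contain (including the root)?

1. q=(11,32) nearest=0 d=30 new=(4,5) → add node 1 parent=0 cost=3
2. q=(14,12) nearest=1 d=10 new=(7,8) → add node 2 parent=1 cost=6
3. q=(19,13) nearest=2 d=12 new=(10,11) → add node 3 parent=2 cost=9
4. q=(0,29) nearest=3 d=18 new=(7,14) → add node 4 parent=3 cost=12
5. q=(30,42) nearest=4 d=28 new=(10,17) → add node 5 parent=4 cost=15
6. q=(22,32) nearest=5 d=15 new=(13,20) → add node 6 parent=5 cost=18
7. q=(3,40) nearest=6 d=20 new=(10,23) → add node 7 parent=6 cost=21
8. q=(16,29) nearest=7 d=6 new=(13,26) → add node 8 parent=7 cost=24
9. q=(15,24) nearest=8 d=2 new=(15,24) → add node 9 parent=8 cost=26
10. q=(6,22) nearest=7 d=4 new=(7,22) → add node 10 parent=7 cost=24
11. q=(20,25) nearest=9 d=5 new=(18,25) → add node 11 parent=9 cost=29
12. q=(30,34) nearest=11 d=12 new=(21,28) → blocked by [20,25]×[21,28], reject
13. q=(16,6) nearest=3 d=6 new=(13,8) → add node 12 parent=3 cost=12
14. q=(24,39) nearest=8 d=13 new=(16,29) → add node 13 parent=8 cost=27
15. q=(29,19) nearest=11 d=11 new=(21,22) → blocked by [20,25]×[21,28], reject
16. q=(11,8) nearest=12 d=2 new=(11,8) → add node 14 parent=12 cost=14
17. q=(2,0) nearest=0 d=2 new=(2,0) → add node 15 parent=0 cost=2
18. q=(12,21) nearest=6 d=1 new=(12,21) → add node 16 parent=6 cost=19; rewire 9→16 (22<26); rewire 11→16 (25<29)
19. q=(4,3) nearest=1 d=2 new=(4,3) → add node 17 parent=1 cost=5
20. q=(6,27) nearest=7 d=4 new=(7,26) → add node 18 parent=7 cost=24
21. q=(14,17) nearest=6 d=3 new=(14,17) → add node 19 parent=6 cost=21
22. q=(3,19) nearest=10 d=4 new=(4,19) → add node 20 parent=10 cost=27
23. q=(11,2) nearest=2 d=6 new=(10,5) → add node 21 parent=2 cost=9; rewire 14→21 (12<14)

Node count: 22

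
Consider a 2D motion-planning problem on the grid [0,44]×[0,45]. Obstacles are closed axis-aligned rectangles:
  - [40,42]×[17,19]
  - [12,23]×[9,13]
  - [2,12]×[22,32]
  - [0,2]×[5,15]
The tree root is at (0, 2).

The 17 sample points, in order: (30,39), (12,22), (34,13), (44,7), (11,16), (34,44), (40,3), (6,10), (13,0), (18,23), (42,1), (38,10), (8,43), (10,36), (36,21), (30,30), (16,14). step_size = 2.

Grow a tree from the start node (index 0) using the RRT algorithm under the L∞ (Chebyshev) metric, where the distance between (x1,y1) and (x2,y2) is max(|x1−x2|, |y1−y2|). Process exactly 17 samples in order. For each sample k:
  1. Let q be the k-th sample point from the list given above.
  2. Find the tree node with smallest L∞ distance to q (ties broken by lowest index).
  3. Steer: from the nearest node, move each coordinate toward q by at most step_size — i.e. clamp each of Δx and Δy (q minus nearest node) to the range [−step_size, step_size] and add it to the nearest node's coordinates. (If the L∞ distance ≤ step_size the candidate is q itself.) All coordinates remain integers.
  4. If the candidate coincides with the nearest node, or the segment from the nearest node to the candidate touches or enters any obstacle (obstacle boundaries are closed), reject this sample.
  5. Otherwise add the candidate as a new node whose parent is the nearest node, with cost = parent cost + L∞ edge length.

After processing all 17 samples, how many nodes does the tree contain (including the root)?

Node count: 15

1. q=(30,39) nearest=0 d=37 new=(2,4) → add node 1 parent=0 cost=2
2. q=(12,22) nearest=1 d=18 new=(4,6) → add node 2 parent=1 cost=4
3. q=(34,13) nearest=2 d=30 new=(6,8) → add node 3 parent=2 cost=6
4. q=(44,7) nearest=3 d=38 new=(8,7) → add node 4 parent=3 cost=8
5. q=(11,16) nearest=3 d=8 new=(8,10) → add node 5 parent=3 cost=8
6. q=(34,44) nearest=5 d=34 new=(10,12) → add node 6 parent=5 cost=10
7. q=(40,3) nearest=6 d=30 new=(12,10) → blocked by [12,23]×[9,13], reject
8. q=(6,10) nearest=3 d=2 new=(6,10) → add node 7 parent=3 cost=8
9. q=(13,0) nearest=4 d=7 new=(10,5) → add node 8 parent=4 cost=10
10. q=(18,23) nearest=6 d=11 new=(12,14) → add node 9 parent=6 cost=12
11. q=(42,1) nearest=9 d=30 new=(14,12) → blocked by [12,23]×[9,13], reject
12. q=(38,10) nearest=9 d=26 new=(14,12) → blocked by [12,23]×[9,13], reject
13. q=(8,43) nearest=9 d=29 new=(10,16) → add node 10 parent=9 cost=14
14. q=(10,36) nearest=10 d=20 new=(10,18) → add node 11 parent=10 cost=16
15. q=(36,21) nearest=9 d=24 new=(14,16) → add node 12 parent=9 cost=14
16. q=(30,30) nearest=12 d=16 new=(16,18) → add node 13 parent=12 cost=16
17. q=(16,14) nearest=12 d=2 new=(16,14) → add node 14 parent=12 cost=16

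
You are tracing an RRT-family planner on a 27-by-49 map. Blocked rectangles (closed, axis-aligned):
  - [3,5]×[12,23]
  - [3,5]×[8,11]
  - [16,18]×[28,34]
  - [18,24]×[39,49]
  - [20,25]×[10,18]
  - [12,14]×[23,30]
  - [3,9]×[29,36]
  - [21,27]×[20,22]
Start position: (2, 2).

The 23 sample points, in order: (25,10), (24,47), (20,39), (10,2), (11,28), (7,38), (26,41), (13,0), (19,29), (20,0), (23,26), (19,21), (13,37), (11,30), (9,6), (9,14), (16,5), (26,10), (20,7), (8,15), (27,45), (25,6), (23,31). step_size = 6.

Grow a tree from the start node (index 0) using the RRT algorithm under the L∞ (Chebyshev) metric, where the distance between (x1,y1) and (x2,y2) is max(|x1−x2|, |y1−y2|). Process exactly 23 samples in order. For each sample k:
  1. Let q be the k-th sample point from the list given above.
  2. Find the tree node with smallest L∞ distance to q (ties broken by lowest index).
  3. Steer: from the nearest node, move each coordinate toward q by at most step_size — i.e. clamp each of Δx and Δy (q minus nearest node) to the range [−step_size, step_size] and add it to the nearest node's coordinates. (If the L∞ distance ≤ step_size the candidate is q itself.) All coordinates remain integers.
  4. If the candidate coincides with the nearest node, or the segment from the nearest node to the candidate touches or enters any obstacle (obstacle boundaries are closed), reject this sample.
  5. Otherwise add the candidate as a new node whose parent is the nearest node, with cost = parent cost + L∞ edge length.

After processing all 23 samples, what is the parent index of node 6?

1. q=(25,10) nearest=0 d=23 new=(8,8) → add node 1 parent=0 cost=6
2. q=(24,47) nearest=1 d=39 new=(14,14) → add node 2 parent=1 cost=12
3. q=(20,39) nearest=2 d=25 new=(20,20) → add node 3 parent=2 cost=18
4. q=(10,2) nearest=1 d=6 new=(10,2) → add node 4 parent=1 cost=12
5. q=(11,28) nearest=3 d=9 new=(14,26) → blocked by [12,14]×[23,30], reject
6. q=(7,38) nearest=3 d=18 new=(14,26) → blocked by [12,14]×[23,30], reject
7. q=(26,41) nearest=3 d=21 new=(26,26) → blocked by [21,27]×[20,22], reject
8. q=(13,0) nearest=4 d=3 new=(13,0) → add node 5 parent=4 cost=15
9. q=(19,29) nearest=3 d=9 new=(19,26) → add node 6 parent=3 cost=24
10. q=(20,0) nearest=5 d=7 new=(19,0) → add node 7 parent=5 cost=21
11. q=(23,26) nearest=6 d=4 new=(23,26) → add node 8 parent=6 cost=28
12. q=(19,21) nearest=3 d=1 new=(19,21) → add node 9 parent=3 cost=19
13. q=(13,37) nearest=6 d=11 new=(13,32) → blocked by [16,18]×[28,34], reject
14. q=(11,30) nearest=6 d=8 new=(13,30) → blocked by [16,18]×[28,34], reject
15. q=(9,6) nearest=1 d=2 new=(9,6) → add node 10 parent=1 cost=8
16. q=(9,14) nearest=2 d=5 new=(9,14) → add node 11 parent=2 cost=17
17. q=(16,5) nearest=5 d=5 new=(16,5) → add node 12 parent=5 cost=20
18. q=(26,10) nearest=3 d=10 new=(26,14) → blocked by [20,25]×[10,18], reject
19. q=(20,7) nearest=12 d=4 new=(20,7) → add node 13 parent=12 cost=24
20. q=(8,15) nearest=11 d=1 new=(8,15) → add node 14 parent=11 cost=18
21. q=(27,45) nearest=6 d=19 new=(25,32) → add node 15 parent=6 cost=30
22. q=(25,6) nearest=13 d=5 new=(25,6) → add node 16 parent=13 cost=29
23. q=(23,31) nearest=15 d=2 new=(23,31) → add node 17 parent=15 cost=32

Parent of node 6: 3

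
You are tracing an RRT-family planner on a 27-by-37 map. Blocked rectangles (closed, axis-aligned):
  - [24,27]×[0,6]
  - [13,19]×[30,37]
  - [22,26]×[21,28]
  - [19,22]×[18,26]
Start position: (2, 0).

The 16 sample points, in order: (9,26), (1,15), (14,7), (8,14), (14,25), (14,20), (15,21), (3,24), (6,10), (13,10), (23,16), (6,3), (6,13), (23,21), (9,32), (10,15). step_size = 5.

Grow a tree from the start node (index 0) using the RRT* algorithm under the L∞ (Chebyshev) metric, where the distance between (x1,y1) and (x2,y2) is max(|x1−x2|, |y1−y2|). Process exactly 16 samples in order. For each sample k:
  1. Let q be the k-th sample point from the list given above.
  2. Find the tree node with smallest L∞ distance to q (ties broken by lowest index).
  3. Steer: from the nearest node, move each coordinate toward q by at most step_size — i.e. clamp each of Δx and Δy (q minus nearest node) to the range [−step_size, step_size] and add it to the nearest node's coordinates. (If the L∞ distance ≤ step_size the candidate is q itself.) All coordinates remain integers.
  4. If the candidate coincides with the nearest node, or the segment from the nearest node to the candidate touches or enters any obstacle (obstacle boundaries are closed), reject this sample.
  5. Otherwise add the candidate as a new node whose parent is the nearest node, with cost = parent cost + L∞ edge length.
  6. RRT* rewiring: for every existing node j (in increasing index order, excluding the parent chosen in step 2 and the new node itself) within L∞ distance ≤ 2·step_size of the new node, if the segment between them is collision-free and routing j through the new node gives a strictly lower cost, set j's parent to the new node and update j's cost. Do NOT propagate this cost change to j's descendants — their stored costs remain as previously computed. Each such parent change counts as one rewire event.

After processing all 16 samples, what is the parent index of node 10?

Parent of node 10: 3

1. q=(9,26) nearest=0 d=26 new=(7,5) → add node 1 parent=0 cost=5
2. q=(1,15) nearest=1 d=10 new=(2,10) → add node 2 parent=1 cost=10
3. q=(14,7) nearest=1 d=7 new=(12,7) → add node 3 parent=1 cost=10
4. q=(8,14) nearest=2 d=6 new=(7,14) → add node 4 parent=2 cost=15
5. q=(14,25) nearest=4 d=11 new=(12,19) → add node 5 parent=4 cost=20
6. q=(14,20) nearest=5 d=2 new=(14,20) → add node 6 parent=5 cost=22
7. q=(15,21) nearest=6 d=1 new=(15,21) → add node 7 parent=6 cost=23
8. q=(3,24) nearest=5 d=9 new=(7,24) → add node 8 parent=5 cost=25
9. q=(6,10) nearest=2 d=4 new=(6,10) → add node 9 parent=2 cost=14
10. q=(13,10) nearest=3 d=3 new=(13,10) → add node 10 parent=3 cost=13
11. q=(23,16) nearest=7 d=8 new=(20,16) → add node 11 parent=7 cost=28
12. q=(6,3) nearest=1 d=2 new=(6,3) → add node 12 parent=1 cost=7
13. q=(6,13) nearest=4 d=1 new=(6,13) → add node 13 parent=4 cost=16
14. q=(23,21) nearest=11 d=5 new=(23,21) → blocked by [22,26]×[21,28], reject
15. q=(9,32) nearest=8 d=8 new=(9,29) → add node 14 parent=8 cost=30
16. q=(10,15) nearest=4 d=3 new=(10,15) → add node 15 parent=4 cost=18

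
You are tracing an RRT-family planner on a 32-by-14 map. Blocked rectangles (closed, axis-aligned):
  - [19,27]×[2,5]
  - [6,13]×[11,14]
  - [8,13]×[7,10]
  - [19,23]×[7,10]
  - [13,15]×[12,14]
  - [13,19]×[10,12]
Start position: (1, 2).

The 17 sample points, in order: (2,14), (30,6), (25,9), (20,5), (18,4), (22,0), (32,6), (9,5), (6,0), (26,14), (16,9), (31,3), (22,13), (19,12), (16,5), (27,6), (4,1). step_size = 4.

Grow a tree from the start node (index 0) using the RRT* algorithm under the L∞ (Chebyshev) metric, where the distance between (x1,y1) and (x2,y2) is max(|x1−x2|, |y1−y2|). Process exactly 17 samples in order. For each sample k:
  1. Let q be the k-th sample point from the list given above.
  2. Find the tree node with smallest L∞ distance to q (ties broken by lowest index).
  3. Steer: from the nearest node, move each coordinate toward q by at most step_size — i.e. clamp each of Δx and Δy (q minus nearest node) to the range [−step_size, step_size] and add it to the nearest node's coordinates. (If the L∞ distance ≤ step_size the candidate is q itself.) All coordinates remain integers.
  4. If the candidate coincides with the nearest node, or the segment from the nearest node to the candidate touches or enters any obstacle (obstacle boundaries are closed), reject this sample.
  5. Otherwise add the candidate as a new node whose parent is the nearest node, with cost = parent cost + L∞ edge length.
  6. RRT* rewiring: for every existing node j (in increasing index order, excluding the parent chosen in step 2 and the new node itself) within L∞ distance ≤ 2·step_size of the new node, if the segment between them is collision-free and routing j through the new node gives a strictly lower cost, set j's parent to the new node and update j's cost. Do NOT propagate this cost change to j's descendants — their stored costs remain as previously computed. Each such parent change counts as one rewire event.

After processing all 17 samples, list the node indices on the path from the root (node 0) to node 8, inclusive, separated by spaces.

Path: 0 7 3 4 8

1. q=(2,14) nearest=0 d=12 new=(2,6) → add node 1 parent=0 cost=4
2. q=(30,6) nearest=1 d=28 new=(6,6) → add node 2 parent=1 cost=8
3. q=(25,9) nearest=2 d=19 new=(10,9) → blocked by [8,13]×[7,10], reject
4. q=(20,5) nearest=2 d=14 new=(10,5) → add node 3 parent=2 cost=12
5. q=(18,4) nearest=3 d=8 new=(14,4) → add node 4 parent=3 cost=16
6. q=(22,0) nearest=4 d=8 new=(18,0) → add node 5 parent=4 cost=20
7. q=(32,6) nearest=5 d=14 new=(22,4) → blocked by [19,27]×[2,5], reject
8. q=(9,5) nearest=3 d=1 new=(9,5) → add node 6 parent=3 cost=13
9. q=(6,0) nearest=0 d=5 new=(5,0) → add node 7 parent=0 cost=4; rewire 3→7 (9<12); rewire 6→7 (9<13)
10. q=(26,14) nearest=4 d=12 new=(18,8) → add node 8 parent=4 cost=20
11. q=(16,9) nearest=8 d=2 new=(16,9) → add node 9 parent=8 cost=22
12. q=(31,3) nearest=5 d=13 new=(22,3) → blocked by [19,27]×[2,5], reject
13. q=(22,13) nearest=8 d=5 new=(22,12) → blocked by [19,23]×[7,10], reject
14. q=(19,12) nearest=9 d=3 new=(19,12) → blocked by [13,19]×[10,12], reject
15. q=(16,5) nearest=4 d=2 new=(16,5) → add node 10 parent=4 cost=18
16. q=(27,6) nearest=5 d=9 new=(22,4) → blocked by [19,27]×[2,5], reject
17. q=(4,1) nearest=7 d=1 new=(4,1) → add node 11 parent=7 cost=5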